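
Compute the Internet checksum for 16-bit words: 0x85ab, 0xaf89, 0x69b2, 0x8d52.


Sum all words (with carry folding):
+ 0x85ab = 0x85ab
+ 0xaf89 = 0x3535
+ 0x69b2 = 0x9ee7
+ 0x8d52 = 0x2c3a
One's complement: ~0x2c3a
Checksum = 0xd3c5


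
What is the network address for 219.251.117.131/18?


IP:   11011011.11111011.01110101.10000011
Mask: 11111111.11111111.11000000.00000000
AND operation:
Net:  11011011.11111011.01000000.00000000
Network: 219.251.64.0/18


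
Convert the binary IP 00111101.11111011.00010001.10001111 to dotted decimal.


00111101 = 61
11111011 = 251
00010001 = 17
10001111 = 143
IP: 61.251.17.143


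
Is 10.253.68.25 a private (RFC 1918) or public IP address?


RFC 1918 private ranges:
  10.0.0.0/8 (10.0.0.0 - 10.255.255.255)
  172.16.0.0/12 (172.16.0.0 - 172.31.255.255)
  192.168.0.0/16 (192.168.0.0 - 192.168.255.255)
Private (in 10.0.0.0/8)


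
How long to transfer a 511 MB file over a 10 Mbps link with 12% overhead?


Effective throughput = 10 * (1 - 12/100) = 8.8 Mbps
File size in Mb = 511 * 8 = 4088 Mb
Time = 4088 / 8.8
Time = 464.5455 seconds


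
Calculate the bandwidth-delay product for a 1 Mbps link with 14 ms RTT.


BDP = bandwidth * RTT
= 1 Mbps * 14 ms
= 1 * 1e6 * 14 / 1000 bits
= 14000 bits
= 1750 bytes
= 1.709 KB
BDP = 14000 bits (1750 bytes)


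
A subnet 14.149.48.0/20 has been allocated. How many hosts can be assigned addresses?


Host bits = 32 - 20 = 12
Total addresses = 2^12 = 4096
Usable = total - 2 (network and broadcast)
Usable hosts: 4094


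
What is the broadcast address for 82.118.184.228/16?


Network: 82.118.0.0/16
Host bits = 16
Set all host bits to 1:
Broadcast: 82.118.255.255


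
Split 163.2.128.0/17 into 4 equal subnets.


New prefix = 17 + 2 = 19
Each subnet has 8192 addresses
  163.2.128.0/19
  163.2.160.0/19
  163.2.192.0/19
  163.2.224.0/19
Subnets: 163.2.128.0/19, 163.2.160.0/19, 163.2.192.0/19, 163.2.224.0/19


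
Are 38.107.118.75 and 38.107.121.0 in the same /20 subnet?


Mask: 255.255.240.0
38.107.118.75 AND mask = 38.107.112.0
38.107.121.0 AND mask = 38.107.112.0
Yes, same subnet (38.107.112.0)


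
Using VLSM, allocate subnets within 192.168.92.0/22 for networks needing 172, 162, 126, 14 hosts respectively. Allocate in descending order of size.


172 hosts -> /24 (254 usable): 192.168.92.0/24
162 hosts -> /24 (254 usable): 192.168.93.0/24
126 hosts -> /25 (126 usable): 192.168.94.0/25
14 hosts -> /28 (14 usable): 192.168.94.128/28
Allocation: 192.168.92.0/24 (172 hosts, 254 usable); 192.168.93.0/24 (162 hosts, 254 usable); 192.168.94.0/25 (126 hosts, 126 usable); 192.168.94.128/28 (14 hosts, 14 usable)


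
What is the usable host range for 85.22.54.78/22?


Network: 85.22.52.0
Broadcast: 85.22.55.255
First usable = network + 1
Last usable = broadcast - 1
Range: 85.22.52.1 to 85.22.55.254


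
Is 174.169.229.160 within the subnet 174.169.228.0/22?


Subnet network: 174.169.228.0
Test IP AND mask: 174.169.228.0
Yes, 174.169.229.160 is in 174.169.228.0/22


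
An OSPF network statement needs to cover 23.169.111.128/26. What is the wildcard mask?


Subnet mask: 255.255.255.192
Wildcard = 255.255.255.255 - subnet mask
255 - 255 = 0
255 - 255 = 0
255 - 255 = 0
255 - 192 = 63
Wildcard: 0.0.0.63


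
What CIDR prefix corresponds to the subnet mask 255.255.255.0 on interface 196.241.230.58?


Binary: 11111111.11111111.11111111.00000000
Count leading 1s
Prefix: /24


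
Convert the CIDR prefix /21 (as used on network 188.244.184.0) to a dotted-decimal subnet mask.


/21 means 21 network bits, 11 host bits
Binary: 11111111111111111111100000000000
Mask: 255.255.248.0


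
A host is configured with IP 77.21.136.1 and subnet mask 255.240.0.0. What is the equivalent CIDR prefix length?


Binary: 11111111.11110000.00000000.00000000
Count leading 1s
Prefix: /12


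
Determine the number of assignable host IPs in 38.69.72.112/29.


Host bits = 32 - 29 = 3
Total addresses = 2^3 = 8
Usable = total - 2 (network and broadcast)
Usable hosts: 6


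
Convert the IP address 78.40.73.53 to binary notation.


78 = 01001110
40 = 00101000
73 = 01001001
53 = 00110101
Binary: 01001110.00101000.01001001.00110101


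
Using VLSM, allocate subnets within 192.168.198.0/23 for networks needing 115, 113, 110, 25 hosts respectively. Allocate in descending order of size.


115 hosts -> /25 (126 usable): 192.168.198.0/25
113 hosts -> /25 (126 usable): 192.168.198.128/25
110 hosts -> /25 (126 usable): 192.168.199.0/25
25 hosts -> /27 (30 usable): 192.168.199.128/27
Allocation: 192.168.198.0/25 (115 hosts, 126 usable); 192.168.198.128/25 (113 hosts, 126 usable); 192.168.199.0/25 (110 hosts, 126 usable); 192.168.199.128/27 (25 hosts, 30 usable)


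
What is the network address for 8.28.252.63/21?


IP:   00001000.00011100.11111100.00111111
Mask: 11111111.11111111.11111000.00000000
AND operation:
Net:  00001000.00011100.11111000.00000000
Network: 8.28.248.0/21


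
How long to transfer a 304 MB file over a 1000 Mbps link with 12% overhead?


Effective throughput = 1000 * (1 - 12/100) = 880 Mbps
File size in Mb = 304 * 8 = 2432 Mb
Time = 2432 / 880
Time = 2.7636 seconds


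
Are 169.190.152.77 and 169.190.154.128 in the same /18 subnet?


Mask: 255.255.192.0
169.190.152.77 AND mask = 169.190.128.0
169.190.154.128 AND mask = 169.190.128.0
Yes, same subnet (169.190.128.0)


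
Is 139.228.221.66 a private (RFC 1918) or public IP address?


RFC 1918 private ranges:
  10.0.0.0/8 (10.0.0.0 - 10.255.255.255)
  172.16.0.0/12 (172.16.0.0 - 172.31.255.255)
  192.168.0.0/16 (192.168.0.0 - 192.168.255.255)
Public (not in any RFC 1918 range)


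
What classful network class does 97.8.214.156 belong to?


First octet: 97
Binary: 01100001
0xxxxxxx -> Class A (1-126)
Class A, default mask 255.0.0.0 (/8)


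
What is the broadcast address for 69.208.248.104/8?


Network: 69.0.0.0/8
Host bits = 24
Set all host bits to 1:
Broadcast: 69.255.255.255


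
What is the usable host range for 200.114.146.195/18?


Network: 200.114.128.0
Broadcast: 200.114.191.255
First usable = network + 1
Last usable = broadcast - 1
Range: 200.114.128.1 to 200.114.191.254


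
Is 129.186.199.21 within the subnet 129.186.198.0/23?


Subnet network: 129.186.198.0
Test IP AND mask: 129.186.198.0
Yes, 129.186.199.21 is in 129.186.198.0/23


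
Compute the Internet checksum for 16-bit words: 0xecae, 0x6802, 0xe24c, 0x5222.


Sum all words (with carry folding):
+ 0xecae = 0xecae
+ 0x6802 = 0x54b1
+ 0xe24c = 0x36fe
+ 0x5222 = 0x8920
One's complement: ~0x8920
Checksum = 0x76df


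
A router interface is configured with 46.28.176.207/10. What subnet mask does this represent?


/10 means 10 network bits, 22 host bits
Binary: 11111111110000000000000000000000
Mask: 255.192.0.0


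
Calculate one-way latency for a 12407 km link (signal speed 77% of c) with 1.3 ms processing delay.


Speed = 0.77 * 3e5 km/s = 231000 km/s
Propagation delay = 12407 / 231000 = 0.0537 s = 53.71 ms
Processing delay = 1.3 ms
Total one-way latency = 55.01 ms


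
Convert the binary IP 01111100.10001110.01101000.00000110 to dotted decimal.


01111100 = 124
10001110 = 142
01101000 = 104
00000110 = 6
IP: 124.142.104.6


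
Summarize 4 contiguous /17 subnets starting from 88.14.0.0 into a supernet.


Original prefix: /17
Number of subnets: 4 = 2^2
New prefix = 17 - 2 = 15
Supernet: 88.14.0.0/15


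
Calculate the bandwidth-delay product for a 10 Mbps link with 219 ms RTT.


BDP = bandwidth * RTT
= 10 Mbps * 219 ms
= 10 * 1e6 * 219 / 1000 bits
= 2190000 bits
= 273750 bytes
= 267.334 KB
BDP = 2190000 bits (273750 bytes)


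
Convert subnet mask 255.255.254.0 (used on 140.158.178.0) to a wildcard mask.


Subnet mask: 255.255.254.0
Wildcard = 255.255.255.255 - subnet mask
255 - 255 = 0
255 - 255 = 0
255 - 254 = 1
255 - 0 = 255
Wildcard: 0.0.1.255


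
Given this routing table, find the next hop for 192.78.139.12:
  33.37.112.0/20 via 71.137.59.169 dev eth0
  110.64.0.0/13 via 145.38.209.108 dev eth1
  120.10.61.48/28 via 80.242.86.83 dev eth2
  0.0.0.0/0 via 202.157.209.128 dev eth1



Longest prefix match for 192.78.139.12:
  /20 33.37.112.0: no
  /13 110.64.0.0: no
  /28 120.10.61.48: no
  /0 0.0.0.0: MATCH
Selected: next-hop 202.157.209.128 via eth1 (matched /0)


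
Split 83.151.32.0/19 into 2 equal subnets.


New prefix = 19 + 1 = 20
Each subnet has 4096 addresses
  83.151.32.0/20
  83.151.48.0/20
Subnets: 83.151.32.0/20, 83.151.48.0/20


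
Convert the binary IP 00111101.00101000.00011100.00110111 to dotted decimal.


00111101 = 61
00101000 = 40
00011100 = 28
00110111 = 55
IP: 61.40.28.55


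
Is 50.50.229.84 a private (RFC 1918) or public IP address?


RFC 1918 private ranges:
  10.0.0.0/8 (10.0.0.0 - 10.255.255.255)
  172.16.0.0/12 (172.16.0.0 - 172.31.255.255)
  192.168.0.0/16 (192.168.0.0 - 192.168.255.255)
Public (not in any RFC 1918 range)


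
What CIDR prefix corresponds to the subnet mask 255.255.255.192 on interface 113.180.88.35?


Binary: 11111111.11111111.11111111.11000000
Count leading 1s
Prefix: /26


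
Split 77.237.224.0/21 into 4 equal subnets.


New prefix = 21 + 2 = 23
Each subnet has 512 addresses
  77.237.224.0/23
  77.237.226.0/23
  77.237.228.0/23
  77.237.230.0/23
Subnets: 77.237.224.0/23, 77.237.226.0/23, 77.237.228.0/23, 77.237.230.0/23


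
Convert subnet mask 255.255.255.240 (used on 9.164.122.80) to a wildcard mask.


Subnet mask: 255.255.255.240
Wildcard = 255.255.255.255 - subnet mask
255 - 255 = 0
255 - 255 = 0
255 - 255 = 0
255 - 240 = 15
Wildcard: 0.0.0.15


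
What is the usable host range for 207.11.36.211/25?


Network: 207.11.36.128
Broadcast: 207.11.36.255
First usable = network + 1
Last usable = broadcast - 1
Range: 207.11.36.129 to 207.11.36.254


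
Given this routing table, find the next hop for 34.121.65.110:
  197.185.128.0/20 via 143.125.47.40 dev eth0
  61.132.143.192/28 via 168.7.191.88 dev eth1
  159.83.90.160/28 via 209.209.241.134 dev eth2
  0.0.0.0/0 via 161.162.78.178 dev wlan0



Longest prefix match for 34.121.65.110:
  /20 197.185.128.0: no
  /28 61.132.143.192: no
  /28 159.83.90.160: no
  /0 0.0.0.0: MATCH
Selected: next-hop 161.162.78.178 via wlan0 (matched /0)


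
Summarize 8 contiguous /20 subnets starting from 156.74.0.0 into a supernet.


Original prefix: /20
Number of subnets: 8 = 2^3
New prefix = 20 - 3 = 17
Supernet: 156.74.0.0/17


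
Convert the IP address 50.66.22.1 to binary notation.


50 = 00110010
66 = 01000010
22 = 00010110
1 = 00000001
Binary: 00110010.01000010.00010110.00000001


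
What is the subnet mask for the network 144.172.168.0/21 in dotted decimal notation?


/21 means 21 network bits, 11 host bits
Binary: 11111111111111111111100000000000
Mask: 255.255.248.0


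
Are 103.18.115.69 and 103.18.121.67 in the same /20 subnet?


Mask: 255.255.240.0
103.18.115.69 AND mask = 103.18.112.0
103.18.121.67 AND mask = 103.18.112.0
Yes, same subnet (103.18.112.0)


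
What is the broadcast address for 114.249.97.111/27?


Network: 114.249.97.96/27
Host bits = 5
Set all host bits to 1:
Broadcast: 114.249.97.127


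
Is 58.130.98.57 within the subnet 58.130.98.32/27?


Subnet network: 58.130.98.32
Test IP AND mask: 58.130.98.32
Yes, 58.130.98.57 is in 58.130.98.32/27


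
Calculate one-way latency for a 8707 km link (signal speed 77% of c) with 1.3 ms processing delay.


Speed = 0.77 * 3e5 km/s = 231000 km/s
Propagation delay = 8707 / 231000 = 0.0377 s = 37.6926 ms
Processing delay = 1.3 ms
Total one-way latency = 38.9926 ms


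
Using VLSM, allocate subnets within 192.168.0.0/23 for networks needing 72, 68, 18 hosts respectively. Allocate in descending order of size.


72 hosts -> /25 (126 usable): 192.168.0.0/25
68 hosts -> /25 (126 usable): 192.168.0.128/25
18 hosts -> /27 (30 usable): 192.168.1.0/27
Allocation: 192.168.0.0/25 (72 hosts, 126 usable); 192.168.0.128/25 (68 hosts, 126 usable); 192.168.1.0/27 (18 hosts, 30 usable)


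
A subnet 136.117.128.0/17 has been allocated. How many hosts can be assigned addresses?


Host bits = 32 - 17 = 15
Total addresses = 2^15 = 32768
Usable = total - 2 (network and broadcast)
Usable hosts: 32766


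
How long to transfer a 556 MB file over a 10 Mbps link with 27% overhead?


Effective throughput = 10 * (1 - 27/100) = 7.3 Mbps
File size in Mb = 556 * 8 = 4448 Mb
Time = 4448 / 7.3
Time = 609.3151 seconds


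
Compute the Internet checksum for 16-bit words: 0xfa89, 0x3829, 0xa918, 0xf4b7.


Sum all words (with carry folding):
+ 0xfa89 = 0xfa89
+ 0x3829 = 0x32b3
+ 0xa918 = 0xdbcb
+ 0xf4b7 = 0xd083
One's complement: ~0xd083
Checksum = 0x2f7c


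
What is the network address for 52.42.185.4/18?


IP:   00110100.00101010.10111001.00000100
Mask: 11111111.11111111.11000000.00000000
AND operation:
Net:  00110100.00101010.10000000.00000000
Network: 52.42.128.0/18


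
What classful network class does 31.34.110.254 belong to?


First octet: 31
Binary: 00011111
0xxxxxxx -> Class A (1-126)
Class A, default mask 255.0.0.0 (/8)


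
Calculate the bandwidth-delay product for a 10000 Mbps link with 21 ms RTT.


BDP = bandwidth * RTT
= 10000 Mbps * 21 ms
= 10000 * 1e6 * 21 / 1000 bits
= 210000000 bits
= 26250000 bytes
= 25634.7656 KB
BDP = 210000000 bits (26250000 bytes)


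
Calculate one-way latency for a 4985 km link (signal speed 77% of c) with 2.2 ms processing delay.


Speed = 0.77 * 3e5 km/s = 231000 km/s
Propagation delay = 4985 / 231000 = 0.0216 s = 21.5801 ms
Processing delay = 2.2 ms
Total one-way latency = 23.7801 ms


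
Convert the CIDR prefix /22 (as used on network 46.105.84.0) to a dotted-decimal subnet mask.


/22 means 22 network bits, 10 host bits
Binary: 11111111111111111111110000000000
Mask: 255.255.252.0


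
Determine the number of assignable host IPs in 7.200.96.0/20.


Host bits = 32 - 20 = 12
Total addresses = 2^12 = 4096
Usable = total - 2 (network and broadcast)
Usable hosts: 4094


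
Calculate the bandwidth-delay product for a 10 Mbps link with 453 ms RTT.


BDP = bandwidth * RTT
= 10 Mbps * 453 ms
= 10 * 1e6 * 453 / 1000 bits
= 4530000 bits
= 566250 bytes
= 552.9785 KB
BDP = 4530000 bits (566250 bytes)


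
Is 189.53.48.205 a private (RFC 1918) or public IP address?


RFC 1918 private ranges:
  10.0.0.0/8 (10.0.0.0 - 10.255.255.255)
  172.16.0.0/12 (172.16.0.0 - 172.31.255.255)
  192.168.0.0/16 (192.168.0.0 - 192.168.255.255)
Public (not in any RFC 1918 range)


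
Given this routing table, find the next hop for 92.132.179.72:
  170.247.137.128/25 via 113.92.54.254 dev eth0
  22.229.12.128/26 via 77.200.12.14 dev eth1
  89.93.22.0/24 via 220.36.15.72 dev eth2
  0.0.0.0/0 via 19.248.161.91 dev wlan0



Longest prefix match for 92.132.179.72:
  /25 170.247.137.128: no
  /26 22.229.12.128: no
  /24 89.93.22.0: no
  /0 0.0.0.0: MATCH
Selected: next-hop 19.248.161.91 via wlan0 (matched /0)


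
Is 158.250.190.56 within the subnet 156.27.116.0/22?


Subnet network: 156.27.116.0
Test IP AND mask: 158.250.188.0
No, 158.250.190.56 is not in 156.27.116.0/22


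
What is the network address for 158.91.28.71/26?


IP:   10011110.01011011.00011100.01000111
Mask: 11111111.11111111.11111111.11000000
AND operation:
Net:  10011110.01011011.00011100.01000000
Network: 158.91.28.64/26


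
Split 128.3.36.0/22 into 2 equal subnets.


New prefix = 22 + 1 = 23
Each subnet has 512 addresses
  128.3.36.0/23
  128.3.38.0/23
Subnets: 128.3.36.0/23, 128.3.38.0/23


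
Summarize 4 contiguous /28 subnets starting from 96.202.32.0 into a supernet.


Original prefix: /28
Number of subnets: 4 = 2^2
New prefix = 28 - 2 = 26
Supernet: 96.202.32.0/26


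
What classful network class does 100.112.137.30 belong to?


First octet: 100
Binary: 01100100
0xxxxxxx -> Class A (1-126)
Class A, default mask 255.0.0.0 (/8)


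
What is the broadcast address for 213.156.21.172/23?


Network: 213.156.20.0/23
Host bits = 9
Set all host bits to 1:
Broadcast: 213.156.21.255


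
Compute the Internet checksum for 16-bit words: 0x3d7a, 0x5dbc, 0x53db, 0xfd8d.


Sum all words (with carry folding):
+ 0x3d7a = 0x3d7a
+ 0x5dbc = 0x9b36
+ 0x53db = 0xef11
+ 0xfd8d = 0xec9f
One's complement: ~0xec9f
Checksum = 0x1360


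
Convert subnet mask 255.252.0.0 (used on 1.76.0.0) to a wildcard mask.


Subnet mask: 255.252.0.0
Wildcard = 255.255.255.255 - subnet mask
255 - 255 = 0
255 - 252 = 3
255 - 0 = 255
255 - 0 = 255
Wildcard: 0.3.255.255


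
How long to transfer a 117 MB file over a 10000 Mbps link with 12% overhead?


Effective throughput = 10000 * (1 - 12/100) = 8800 Mbps
File size in Mb = 117 * 8 = 936 Mb
Time = 936 / 8800
Time = 0.1064 seconds


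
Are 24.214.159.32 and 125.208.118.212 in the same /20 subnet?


Mask: 255.255.240.0
24.214.159.32 AND mask = 24.214.144.0
125.208.118.212 AND mask = 125.208.112.0
No, different subnets (24.214.144.0 vs 125.208.112.0)


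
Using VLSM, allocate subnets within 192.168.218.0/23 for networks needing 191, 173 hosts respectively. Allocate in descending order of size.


191 hosts -> /24 (254 usable): 192.168.218.0/24
173 hosts -> /24 (254 usable): 192.168.219.0/24
Allocation: 192.168.218.0/24 (191 hosts, 254 usable); 192.168.219.0/24 (173 hosts, 254 usable)


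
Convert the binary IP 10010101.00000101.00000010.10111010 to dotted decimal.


10010101 = 149
00000101 = 5
00000010 = 2
10111010 = 186
IP: 149.5.2.186


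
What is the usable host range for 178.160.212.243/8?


Network: 178.0.0.0
Broadcast: 178.255.255.255
First usable = network + 1
Last usable = broadcast - 1
Range: 178.0.0.1 to 178.255.255.254


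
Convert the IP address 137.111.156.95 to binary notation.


137 = 10001001
111 = 01101111
156 = 10011100
95 = 01011111
Binary: 10001001.01101111.10011100.01011111


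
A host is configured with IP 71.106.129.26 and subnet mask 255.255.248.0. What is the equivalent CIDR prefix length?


Binary: 11111111.11111111.11111000.00000000
Count leading 1s
Prefix: /21


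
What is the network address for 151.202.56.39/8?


IP:   10010111.11001010.00111000.00100111
Mask: 11111111.00000000.00000000.00000000
AND operation:
Net:  10010111.00000000.00000000.00000000
Network: 151.0.0.0/8


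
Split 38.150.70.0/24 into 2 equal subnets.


New prefix = 24 + 1 = 25
Each subnet has 128 addresses
  38.150.70.0/25
  38.150.70.128/25
Subnets: 38.150.70.0/25, 38.150.70.128/25


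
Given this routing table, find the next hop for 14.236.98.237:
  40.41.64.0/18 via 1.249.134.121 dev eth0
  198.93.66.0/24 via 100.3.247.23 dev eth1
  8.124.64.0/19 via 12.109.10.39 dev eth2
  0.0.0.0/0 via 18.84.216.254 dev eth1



Longest prefix match for 14.236.98.237:
  /18 40.41.64.0: no
  /24 198.93.66.0: no
  /19 8.124.64.0: no
  /0 0.0.0.0: MATCH
Selected: next-hop 18.84.216.254 via eth1 (matched /0)


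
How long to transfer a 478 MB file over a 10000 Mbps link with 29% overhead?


Effective throughput = 10000 * (1 - 29/100) = 7100 Mbps
File size in Mb = 478 * 8 = 3824 Mb
Time = 3824 / 7100
Time = 0.5386 seconds


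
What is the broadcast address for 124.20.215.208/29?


Network: 124.20.215.208/29
Host bits = 3
Set all host bits to 1:
Broadcast: 124.20.215.215


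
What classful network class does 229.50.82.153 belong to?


First octet: 229
Binary: 11100101
1110xxxx -> Class D (224-239)
Class D (multicast), default mask N/A


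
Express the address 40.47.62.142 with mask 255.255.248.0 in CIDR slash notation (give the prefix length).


Binary: 11111111.11111111.11111000.00000000
Count leading 1s
Prefix: /21


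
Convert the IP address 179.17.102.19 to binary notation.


179 = 10110011
17 = 00010001
102 = 01100110
19 = 00010011
Binary: 10110011.00010001.01100110.00010011


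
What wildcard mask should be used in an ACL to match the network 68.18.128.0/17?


Subnet mask: 255.255.128.0
Wildcard = 255.255.255.255 - subnet mask
255 - 255 = 0
255 - 255 = 0
255 - 128 = 127
255 - 0 = 255
Wildcard: 0.0.127.255


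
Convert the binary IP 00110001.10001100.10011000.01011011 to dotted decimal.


00110001 = 49
10001100 = 140
10011000 = 152
01011011 = 91
IP: 49.140.152.91


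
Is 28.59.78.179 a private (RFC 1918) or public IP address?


RFC 1918 private ranges:
  10.0.0.0/8 (10.0.0.0 - 10.255.255.255)
  172.16.0.0/12 (172.16.0.0 - 172.31.255.255)
  192.168.0.0/16 (192.168.0.0 - 192.168.255.255)
Public (not in any RFC 1918 range)


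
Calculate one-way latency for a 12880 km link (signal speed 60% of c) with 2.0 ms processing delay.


Speed = 0.6 * 3e5 km/s = 180000 km/s
Propagation delay = 12880 / 180000 = 0.0716 s = 71.5556 ms
Processing delay = 2.0 ms
Total one-way latency = 73.5556 ms


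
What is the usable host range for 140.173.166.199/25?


Network: 140.173.166.128
Broadcast: 140.173.166.255
First usable = network + 1
Last usable = broadcast - 1
Range: 140.173.166.129 to 140.173.166.254


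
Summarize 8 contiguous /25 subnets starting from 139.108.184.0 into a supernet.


Original prefix: /25
Number of subnets: 8 = 2^3
New prefix = 25 - 3 = 22
Supernet: 139.108.184.0/22


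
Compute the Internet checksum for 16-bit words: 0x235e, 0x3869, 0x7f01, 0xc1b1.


Sum all words (with carry folding):
+ 0x235e = 0x235e
+ 0x3869 = 0x5bc7
+ 0x7f01 = 0xdac8
+ 0xc1b1 = 0x9c7a
One's complement: ~0x9c7a
Checksum = 0x6385


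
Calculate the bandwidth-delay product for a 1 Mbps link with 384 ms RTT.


BDP = bandwidth * RTT
= 1 Mbps * 384 ms
= 1 * 1e6 * 384 / 1000 bits
= 384000 bits
= 48000 bytes
= 46.875 KB
BDP = 384000 bits (48000 bytes)


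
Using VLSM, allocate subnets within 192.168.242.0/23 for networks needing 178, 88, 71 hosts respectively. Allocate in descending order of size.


178 hosts -> /24 (254 usable): 192.168.242.0/24
88 hosts -> /25 (126 usable): 192.168.243.0/25
71 hosts -> /25 (126 usable): 192.168.243.128/25
Allocation: 192.168.242.0/24 (178 hosts, 254 usable); 192.168.243.0/25 (88 hosts, 126 usable); 192.168.243.128/25 (71 hosts, 126 usable)


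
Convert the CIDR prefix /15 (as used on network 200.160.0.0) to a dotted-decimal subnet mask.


/15 means 15 network bits, 17 host bits
Binary: 11111111111111100000000000000000
Mask: 255.254.0.0


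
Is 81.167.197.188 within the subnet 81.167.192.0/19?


Subnet network: 81.167.192.0
Test IP AND mask: 81.167.192.0
Yes, 81.167.197.188 is in 81.167.192.0/19


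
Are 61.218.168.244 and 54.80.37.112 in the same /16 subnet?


Mask: 255.255.0.0
61.218.168.244 AND mask = 61.218.0.0
54.80.37.112 AND mask = 54.80.0.0
No, different subnets (61.218.0.0 vs 54.80.0.0)


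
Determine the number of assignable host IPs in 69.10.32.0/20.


Host bits = 32 - 20 = 12
Total addresses = 2^12 = 4096
Usable = total - 2 (network and broadcast)
Usable hosts: 4094


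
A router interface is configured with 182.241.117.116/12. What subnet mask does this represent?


/12 means 12 network bits, 20 host bits
Binary: 11111111111100000000000000000000
Mask: 255.240.0.0


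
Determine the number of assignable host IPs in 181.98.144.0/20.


Host bits = 32 - 20 = 12
Total addresses = 2^12 = 4096
Usable = total - 2 (network and broadcast)
Usable hosts: 4094


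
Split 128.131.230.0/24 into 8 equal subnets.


New prefix = 24 + 3 = 27
Each subnet has 32 addresses
  128.131.230.0/27
  128.131.230.32/27
  128.131.230.64/27
  128.131.230.96/27
  128.131.230.128/27
  128.131.230.160/27
  128.131.230.192/27
  128.131.230.224/27
Subnets: 128.131.230.0/27, 128.131.230.32/27, 128.131.230.64/27, 128.131.230.96/27, 128.131.230.128/27, 128.131.230.160/27, 128.131.230.192/27, 128.131.230.224/27


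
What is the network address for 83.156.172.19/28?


IP:   01010011.10011100.10101100.00010011
Mask: 11111111.11111111.11111111.11110000
AND operation:
Net:  01010011.10011100.10101100.00010000
Network: 83.156.172.16/28


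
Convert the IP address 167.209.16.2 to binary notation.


167 = 10100111
209 = 11010001
16 = 00010000
2 = 00000010
Binary: 10100111.11010001.00010000.00000010


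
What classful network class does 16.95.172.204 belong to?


First octet: 16
Binary: 00010000
0xxxxxxx -> Class A (1-126)
Class A, default mask 255.0.0.0 (/8)


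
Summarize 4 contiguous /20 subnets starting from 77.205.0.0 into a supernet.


Original prefix: /20
Number of subnets: 4 = 2^2
New prefix = 20 - 2 = 18
Supernet: 77.205.0.0/18


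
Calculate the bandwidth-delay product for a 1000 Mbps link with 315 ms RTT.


BDP = bandwidth * RTT
= 1000 Mbps * 315 ms
= 1000 * 1e6 * 315 / 1000 bits
= 315000000 bits
= 39375000 bytes
= 38452.1484 KB
BDP = 315000000 bits (39375000 bytes)


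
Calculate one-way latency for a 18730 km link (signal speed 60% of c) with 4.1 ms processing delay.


Speed = 0.6 * 3e5 km/s = 180000 km/s
Propagation delay = 18730 / 180000 = 0.1041 s = 104.0556 ms
Processing delay = 4.1 ms
Total one-way latency = 108.1556 ms


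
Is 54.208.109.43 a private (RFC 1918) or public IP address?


RFC 1918 private ranges:
  10.0.0.0/8 (10.0.0.0 - 10.255.255.255)
  172.16.0.0/12 (172.16.0.0 - 172.31.255.255)
  192.168.0.0/16 (192.168.0.0 - 192.168.255.255)
Public (not in any RFC 1918 range)


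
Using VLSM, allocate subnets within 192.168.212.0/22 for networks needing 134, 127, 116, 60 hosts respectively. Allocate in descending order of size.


134 hosts -> /24 (254 usable): 192.168.212.0/24
127 hosts -> /24 (254 usable): 192.168.213.0/24
116 hosts -> /25 (126 usable): 192.168.214.0/25
60 hosts -> /26 (62 usable): 192.168.214.128/26
Allocation: 192.168.212.0/24 (134 hosts, 254 usable); 192.168.213.0/24 (127 hosts, 254 usable); 192.168.214.0/25 (116 hosts, 126 usable); 192.168.214.128/26 (60 hosts, 62 usable)


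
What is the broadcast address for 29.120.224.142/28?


Network: 29.120.224.128/28
Host bits = 4
Set all host bits to 1:
Broadcast: 29.120.224.143


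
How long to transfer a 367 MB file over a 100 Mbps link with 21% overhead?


Effective throughput = 100 * (1 - 21/100) = 79 Mbps
File size in Mb = 367 * 8 = 2936 Mb
Time = 2936 / 79
Time = 37.1646 seconds


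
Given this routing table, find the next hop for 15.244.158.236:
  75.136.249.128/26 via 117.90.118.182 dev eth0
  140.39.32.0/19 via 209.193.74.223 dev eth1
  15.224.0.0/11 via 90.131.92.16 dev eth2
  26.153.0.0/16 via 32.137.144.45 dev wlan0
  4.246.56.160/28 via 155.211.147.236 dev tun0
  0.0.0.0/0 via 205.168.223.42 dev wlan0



Longest prefix match for 15.244.158.236:
  /26 75.136.249.128: no
  /19 140.39.32.0: no
  /11 15.224.0.0: MATCH
  /16 26.153.0.0: no
  /28 4.246.56.160: no
  /0 0.0.0.0: MATCH
Selected: next-hop 90.131.92.16 via eth2 (matched /11)


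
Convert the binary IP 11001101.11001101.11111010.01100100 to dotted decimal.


11001101 = 205
11001101 = 205
11111010 = 250
01100100 = 100
IP: 205.205.250.100


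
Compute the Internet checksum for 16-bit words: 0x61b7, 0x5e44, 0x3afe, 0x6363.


Sum all words (with carry folding):
+ 0x61b7 = 0x61b7
+ 0x5e44 = 0xbffb
+ 0x3afe = 0xfaf9
+ 0x6363 = 0x5e5d
One's complement: ~0x5e5d
Checksum = 0xa1a2


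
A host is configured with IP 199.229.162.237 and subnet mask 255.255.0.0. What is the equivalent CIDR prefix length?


Binary: 11111111.11111111.00000000.00000000
Count leading 1s
Prefix: /16


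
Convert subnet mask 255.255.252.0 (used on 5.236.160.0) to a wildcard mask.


Subnet mask: 255.255.252.0
Wildcard = 255.255.255.255 - subnet mask
255 - 255 = 0
255 - 255 = 0
255 - 252 = 3
255 - 0 = 255
Wildcard: 0.0.3.255


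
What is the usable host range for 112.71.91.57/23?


Network: 112.71.90.0
Broadcast: 112.71.91.255
First usable = network + 1
Last usable = broadcast - 1
Range: 112.71.90.1 to 112.71.91.254


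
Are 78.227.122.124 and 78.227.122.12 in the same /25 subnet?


Mask: 255.255.255.128
78.227.122.124 AND mask = 78.227.122.0
78.227.122.12 AND mask = 78.227.122.0
Yes, same subnet (78.227.122.0)


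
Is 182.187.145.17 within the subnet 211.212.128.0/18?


Subnet network: 211.212.128.0
Test IP AND mask: 182.187.128.0
No, 182.187.145.17 is not in 211.212.128.0/18


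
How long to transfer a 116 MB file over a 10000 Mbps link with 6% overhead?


Effective throughput = 10000 * (1 - 6/100) = 9400 Mbps
File size in Mb = 116 * 8 = 928 Mb
Time = 928 / 9400
Time = 0.0987 seconds


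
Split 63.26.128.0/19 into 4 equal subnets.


New prefix = 19 + 2 = 21
Each subnet has 2048 addresses
  63.26.128.0/21
  63.26.136.0/21
  63.26.144.0/21
  63.26.152.0/21
Subnets: 63.26.128.0/21, 63.26.136.0/21, 63.26.144.0/21, 63.26.152.0/21


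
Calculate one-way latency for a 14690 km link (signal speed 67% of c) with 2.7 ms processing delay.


Speed = 0.67 * 3e5 km/s = 201000 km/s
Propagation delay = 14690 / 201000 = 0.0731 s = 73.0846 ms
Processing delay = 2.7 ms
Total one-way latency = 75.7846 ms


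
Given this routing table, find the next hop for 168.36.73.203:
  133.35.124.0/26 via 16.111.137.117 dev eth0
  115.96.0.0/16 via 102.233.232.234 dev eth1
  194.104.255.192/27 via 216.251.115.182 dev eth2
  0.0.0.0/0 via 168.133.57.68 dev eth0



Longest prefix match for 168.36.73.203:
  /26 133.35.124.0: no
  /16 115.96.0.0: no
  /27 194.104.255.192: no
  /0 0.0.0.0: MATCH
Selected: next-hop 168.133.57.68 via eth0 (matched /0)


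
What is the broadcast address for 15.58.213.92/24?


Network: 15.58.213.0/24
Host bits = 8
Set all host bits to 1:
Broadcast: 15.58.213.255


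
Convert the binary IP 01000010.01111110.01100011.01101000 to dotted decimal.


01000010 = 66
01111110 = 126
01100011 = 99
01101000 = 104
IP: 66.126.99.104


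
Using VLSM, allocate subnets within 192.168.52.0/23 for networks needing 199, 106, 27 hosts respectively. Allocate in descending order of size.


199 hosts -> /24 (254 usable): 192.168.52.0/24
106 hosts -> /25 (126 usable): 192.168.53.0/25
27 hosts -> /27 (30 usable): 192.168.53.128/27
Allocation: 192.168.52.0/24 (199 hosts, 254 usable); 192.168.53.0/25 (106 hosts, 126 usable); 192.168.53.128/27 (27 hosts, 30 usable)


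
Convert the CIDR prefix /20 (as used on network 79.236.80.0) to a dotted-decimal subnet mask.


/20 means 20 network bits, 12 host bits
Binary: 11111111111111111111000000000000
Mask: 255.255.240.0


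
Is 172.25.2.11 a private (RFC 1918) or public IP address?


RFC 1918 private ranges:
  10.0.0.0/8 (10.0.0.0 - 10.255.255.255)
  172.16.0.0/12 (172.16.0.0 - 172.31.255.255)
  192.168.0.0/16 (192.168.0.0 - 192.168.255.255)
Private (in 172.16.0.0/12)


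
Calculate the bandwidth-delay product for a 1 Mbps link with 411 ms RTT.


BDP = bandwidth * RTT
= 1 Mbps * 411 ms
= 1 * 1e6 * 411 / 1000 bits
= 411000 bits
= 51375 bytes
= 50.1709 KB
BDP = 411000 bits (51375 bytes)


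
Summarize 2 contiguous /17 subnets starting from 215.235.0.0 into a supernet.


Original prefix: /17
Number of subnets: 2 = 2^1
New prefix = 17 - 1 = 16
Supernet: 215.235.0.0/16


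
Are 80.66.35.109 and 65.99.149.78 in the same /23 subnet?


Mask: 255.255.254.0
80.66.35.109 AND mask = 80.66.34.0
65.99.149.78 AND mask = 65.99.148.0
No, different subnets (80.66.34.0 vs 65.99.148.0)


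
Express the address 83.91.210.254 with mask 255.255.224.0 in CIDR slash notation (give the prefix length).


Binary: 11111111.11111111.11100000.00000000
Count leading 1s
Prefix: /19


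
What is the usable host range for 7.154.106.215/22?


Network: 7.154.104.0
Broadcast: 7.154.107.255
First usable = network + 1
Last usable = broadcast - 1
Range: 7.154.104.1 to 7.154.107.254


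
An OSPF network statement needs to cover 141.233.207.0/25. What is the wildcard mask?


Subnet mask: 255.255.255.128
Wildcard = 255.255.255.255 - subnet mask
255 - 255 = 0
255 - 255 = 0
255 - 255 = 0
255 - 128 = 127
Wildcard: 0.0.0.127


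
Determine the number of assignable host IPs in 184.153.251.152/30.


Host bits = 32 - 30 = 2
Total addresses = 2^2 = 4
Usable = total - 2 (network and broadcast)
Usable hosts: 2


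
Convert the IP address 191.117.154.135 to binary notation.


191 = 10111111
117 = 01110101
154 = 10011010
135 = 10000111
Binary: 10111111.01110101.10011010.10000111


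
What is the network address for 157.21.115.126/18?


IP:   10011101.00010101.01110011.01111110
Mask: 11111111.11111111.11000000.00000000
AND operation:
Net:  10011101.00010101.01000000.00000000
Network: 157.21.64.0/18


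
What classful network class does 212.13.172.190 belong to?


First octet: 212
Binary: 11010100
110xxxxx -> Class C (192-223)
Class C, default mask 255.255.255.0 (/24)


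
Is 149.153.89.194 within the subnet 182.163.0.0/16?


Subnet network: 182.163.0.0
Test IP AND mask: 149.153.0.0
No, 149.153.89.194 is not in 182.163.0.0/16


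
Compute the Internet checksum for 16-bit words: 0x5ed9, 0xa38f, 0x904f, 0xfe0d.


Sum all words (with carry folding):
+ 0x5ed9 = 0x5ed9
+ 0xa38f = 0x0269
+ 0x904f = 0x92b8
+ 0xfe0d = 0x90c6
One's complement: ~0x90c6
Checksum = 0x6f39


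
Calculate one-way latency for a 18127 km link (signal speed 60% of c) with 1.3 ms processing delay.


Speed = 0.6 * 3e5 km/s = 180000 km/s
Propagation delay = 18127 / 180000 = 0.1007 s = 100.7056 ms
Processing delay = 1.3 ms
Total one-way latency = 102.0056 ms


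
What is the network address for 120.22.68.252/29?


IP:   01111000.00010110.01000100.11111100
Mask: 11111111.11111111.11111111.11111000
AND operation:
Net:  01111000.00010110.01000100.11111000
Network: 120.22.68.248/29


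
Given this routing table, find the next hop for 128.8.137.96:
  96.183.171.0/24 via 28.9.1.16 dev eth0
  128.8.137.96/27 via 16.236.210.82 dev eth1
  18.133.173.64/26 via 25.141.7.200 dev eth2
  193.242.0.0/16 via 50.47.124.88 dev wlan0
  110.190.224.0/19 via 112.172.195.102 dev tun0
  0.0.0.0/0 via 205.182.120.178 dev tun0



Longest prefix match for 128.8.137.96:
  /24 96.183.171.0: no
  /27 128.8.137.96: MATCH
  /26 18.133.173.64: no
  /16 193.242.0.0: no
  /19 110.190.224.0: no
  /0 0.0.0.0: MATCH
Selected: next-hop 16.236.210.82 via eth1 (matched /27)


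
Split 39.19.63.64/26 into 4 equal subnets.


New prefix = 26 + 2 = 28
Each subnet has 16 addresses
  39.19.63.64/28
  39.19.63.80/28
  39.19.63.96/28
  39.19.63.112/28
Subnets: 39.19.63.64/28, 39.19.63.80/28, 39.19.63.96/28, 39.19.63.112/28


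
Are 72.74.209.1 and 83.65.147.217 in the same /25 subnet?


Mask: 255.255.255.128
72.74.209.1 AND mask = 72.74.209.0
83.65.147.217 AND mask = 83.65.147.128
No, different subnets (72.74.209.0 vs 83.65.147.128)


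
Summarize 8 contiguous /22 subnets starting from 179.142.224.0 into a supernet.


Original prefix: /22
Number of subnets: 8 = 2^3
New prefix = 22 - 3 = 19
Supernet: 179.142.224.0/19


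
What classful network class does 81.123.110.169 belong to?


First octet: 81
Binary: 01010001
0xxxxxxx -> Class A (1-126)
Class A, default mask 255.0.0.0 (/8)


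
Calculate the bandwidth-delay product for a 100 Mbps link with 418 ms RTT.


BDP = bandwidth * RTT
= 100 Mbps * 418 ms
= 100 * 1e6 * 418 / 1000 bits
= 41800000 bits
= 5225000 bytes
= 5102.5391 KB
BDP = 41800000 bits (5225000 bytes)


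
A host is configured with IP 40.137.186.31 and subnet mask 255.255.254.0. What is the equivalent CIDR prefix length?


Binary: 11111111.11111111.11111110.00000000
Count leading 1s
Prefix: /23


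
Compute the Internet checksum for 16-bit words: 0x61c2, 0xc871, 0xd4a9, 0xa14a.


Sum all words (with carry folding):
+ 0x61c2 = 0x61c2
+ 0xc871 = 0x2a34
+ 0xd4a9 = 0xfedd
+ 0xa14a = 0xa028
One's complement: ~0xa028
Checksum = 0x5fd7


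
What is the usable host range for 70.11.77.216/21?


Network: 70.11.72.0
Broadcast: 70.11.79.255
First usable = network + 1
Last usable = broadcast - 1
Range: 70.11.72.1 to 70.11.79.254


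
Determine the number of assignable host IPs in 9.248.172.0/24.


Host bits = 32 - 24 = 8
Total addresses = 2^8 = 256
Usable = total - 2 (network and broadcast)
Usable hosts: 254


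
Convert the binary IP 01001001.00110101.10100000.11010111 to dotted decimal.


01001001 = 73
00110101 = 53
10100000 = 160
11010111 = 215
IP: 73.53.160.215


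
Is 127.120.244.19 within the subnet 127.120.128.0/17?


Subnet network: 127.120.128.0
Test IP AND mask: 127.120.128.0
Yes, 127.120.244.19 is in 127.120.128.0/17


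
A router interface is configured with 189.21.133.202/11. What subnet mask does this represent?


/11 means 11 network bits, 21 host bits
Binary: 11111111111000000000000000000000
Mask: 255.224.0.0


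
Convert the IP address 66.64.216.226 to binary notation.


66 = 01000010
64 = 01000000
216 = 11011000
226 = 11100010
Binary: 01000010.01000000.11011000.11100010


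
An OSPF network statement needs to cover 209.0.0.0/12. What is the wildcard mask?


Subnet mask: 255.240.0.0
Wildcard = 255.255.255.255 - subnet mask
255 - 255 = 0
255 - 240 = 15
255 - 0 = 255
255 - 0 = 255
Wildcard: 0.15.255.255


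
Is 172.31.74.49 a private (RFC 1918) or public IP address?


RFC 1918 private ranges:
  10.0.0.0/8 (10.0.0.0 - 10.255.255.255)
  172.16.0.0/12 (172.16.0.0 - 172.31.255.255)
  192.168.0.0/16 (192.168.0.0 - 192.168.255.255)
Private (in 172.16.0.0/12)


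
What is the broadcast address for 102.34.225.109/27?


Network: 102.34.225.96/27
Host bits = 5
Set all host bits to 1:
Broadcast: 102.34.225.127


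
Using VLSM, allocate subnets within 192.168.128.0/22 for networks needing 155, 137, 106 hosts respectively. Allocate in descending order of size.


155 hosts -> /24 (254 usable): 192.168.128.0/24
137 hosts -> /24 (254 usable): 192.168.129.0/24
106 hosts -> /25 (126 usable): 192.168.130.0/25
Allocation: 192.168.128.0/24 (155 hosts, 254 usable); 192.168.129.0/24 (137 hosts, 254 usable); 192.168.130.0/25 (106 hosts, 126 usable)


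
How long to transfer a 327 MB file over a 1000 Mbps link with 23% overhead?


Effective throughput = 1000 * (1 - 23/100) = 770 Mbps
File size in Mb = 327 * 8 = 2616 Mb
Time = 2616 / 770
Time = 3.3974 seconds


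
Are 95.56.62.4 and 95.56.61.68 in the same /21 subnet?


Mask: 255.255.248.0
95.56.62.4 AND mask = 95.56.56.0
95.56.61.68 AND mask = 95.56.56.0
Yes, same subnet (95.56.56.0)


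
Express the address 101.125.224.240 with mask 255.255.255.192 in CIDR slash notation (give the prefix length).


Binary: 11111111.11111111.11111111.11000000
Count leading 1s
Prefix: /26


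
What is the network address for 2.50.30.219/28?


IP:   00000010.00110010.00011110.11011011
Mask: 11111111.11111111.11111111.11110000
AND operation:
Net:  00000010.00110010.00011110.11010000
Network: 2.50.30.208/28


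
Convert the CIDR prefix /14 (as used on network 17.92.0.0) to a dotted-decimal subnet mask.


/14 means 14 network bits, 18 host bits
Binary: 11111111111111000000000000000000
Mask: 255.252.0.0


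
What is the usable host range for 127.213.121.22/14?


Network: 127.212.0.0
Broadcast: 127.215.255.255
First usable = network + 1
Last usable = broadcast - 1
Range: 127.212.0.1 to 127.215.255.254


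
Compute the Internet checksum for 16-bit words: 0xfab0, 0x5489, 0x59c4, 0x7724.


Sum all words (with carry folding):
+ 0xfab0 = 0xfab0
+ 0x5489 = 0x4f3a
+ 0x59c4 = 0xa8fe
+ 0x7724 = 0x2023
One's complement: ~0x2023
Checksum = 0xdfdc


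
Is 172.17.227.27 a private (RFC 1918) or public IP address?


RFC 1918 private ranges:
  10.0.0.0/8 (10.0.0.0 - 10.255.255.255)
  172.16.0.0/12 (172.16.0.0 - 172.31.255.255)
  192.168.0.0/16 (192.168.0.0 - 192.168.255.255)
Private (in 172.16.0.0/12)


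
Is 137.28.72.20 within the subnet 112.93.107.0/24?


Subnet network: 112.93.107.0
Test IP AND mask: 137.28.72.0
No, 137.28.72.20 is not in 112.93.107.0/24
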